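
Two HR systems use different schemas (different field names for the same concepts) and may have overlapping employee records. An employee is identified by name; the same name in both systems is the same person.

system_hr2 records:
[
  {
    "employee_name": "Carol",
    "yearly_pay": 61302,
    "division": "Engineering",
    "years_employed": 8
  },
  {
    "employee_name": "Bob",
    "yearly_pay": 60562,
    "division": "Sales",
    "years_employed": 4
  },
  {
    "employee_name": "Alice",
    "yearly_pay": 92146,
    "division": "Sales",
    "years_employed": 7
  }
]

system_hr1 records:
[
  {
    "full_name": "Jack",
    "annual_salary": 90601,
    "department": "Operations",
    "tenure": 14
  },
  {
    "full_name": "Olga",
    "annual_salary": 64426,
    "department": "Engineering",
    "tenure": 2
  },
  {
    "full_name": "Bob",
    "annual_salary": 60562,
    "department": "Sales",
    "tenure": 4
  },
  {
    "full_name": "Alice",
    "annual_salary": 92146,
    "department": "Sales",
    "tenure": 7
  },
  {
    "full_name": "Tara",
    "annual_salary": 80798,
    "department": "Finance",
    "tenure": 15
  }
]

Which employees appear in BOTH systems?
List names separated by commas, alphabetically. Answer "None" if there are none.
Alice, Bob

Schema mapping: "employee_name" (system_hr2) = "full_name" (system_hr1) = employee name

Names in system_hr2: ['Alice', 'Bob', 'Carol']
Names in system_hr1: ['Alice', 'Bob', 'Jack', 'Olga', 'Tara']

Intersection: ['Alice', 'Bob']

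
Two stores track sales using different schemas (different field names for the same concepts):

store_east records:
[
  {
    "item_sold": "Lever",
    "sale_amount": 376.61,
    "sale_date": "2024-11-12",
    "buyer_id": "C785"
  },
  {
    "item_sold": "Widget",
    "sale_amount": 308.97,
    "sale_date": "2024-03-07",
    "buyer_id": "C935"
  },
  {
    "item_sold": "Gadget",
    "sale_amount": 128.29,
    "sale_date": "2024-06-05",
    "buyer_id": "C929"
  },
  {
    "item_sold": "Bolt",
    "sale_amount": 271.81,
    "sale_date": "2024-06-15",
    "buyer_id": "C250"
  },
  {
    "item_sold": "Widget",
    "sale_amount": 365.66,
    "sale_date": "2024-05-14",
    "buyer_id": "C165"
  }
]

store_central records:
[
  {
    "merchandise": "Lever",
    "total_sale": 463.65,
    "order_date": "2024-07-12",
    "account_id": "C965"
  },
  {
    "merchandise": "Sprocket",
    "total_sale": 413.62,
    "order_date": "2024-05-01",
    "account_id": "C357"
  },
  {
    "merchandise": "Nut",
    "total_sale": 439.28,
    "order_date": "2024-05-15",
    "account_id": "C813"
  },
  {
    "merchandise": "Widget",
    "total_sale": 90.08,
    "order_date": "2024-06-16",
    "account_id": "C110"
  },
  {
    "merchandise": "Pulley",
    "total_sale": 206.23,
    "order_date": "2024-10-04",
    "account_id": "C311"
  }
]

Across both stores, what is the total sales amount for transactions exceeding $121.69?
2974.12

Schema mapping: "sale_amount" (store_east) = "total_sale" (store_central) = sale amount

Sum of sales > $121.69 in store_east: 1451.34
Sum of sales > $121.69 in store_central: 1522.78

Total: 1451.34 + 1522.78 = 2974.12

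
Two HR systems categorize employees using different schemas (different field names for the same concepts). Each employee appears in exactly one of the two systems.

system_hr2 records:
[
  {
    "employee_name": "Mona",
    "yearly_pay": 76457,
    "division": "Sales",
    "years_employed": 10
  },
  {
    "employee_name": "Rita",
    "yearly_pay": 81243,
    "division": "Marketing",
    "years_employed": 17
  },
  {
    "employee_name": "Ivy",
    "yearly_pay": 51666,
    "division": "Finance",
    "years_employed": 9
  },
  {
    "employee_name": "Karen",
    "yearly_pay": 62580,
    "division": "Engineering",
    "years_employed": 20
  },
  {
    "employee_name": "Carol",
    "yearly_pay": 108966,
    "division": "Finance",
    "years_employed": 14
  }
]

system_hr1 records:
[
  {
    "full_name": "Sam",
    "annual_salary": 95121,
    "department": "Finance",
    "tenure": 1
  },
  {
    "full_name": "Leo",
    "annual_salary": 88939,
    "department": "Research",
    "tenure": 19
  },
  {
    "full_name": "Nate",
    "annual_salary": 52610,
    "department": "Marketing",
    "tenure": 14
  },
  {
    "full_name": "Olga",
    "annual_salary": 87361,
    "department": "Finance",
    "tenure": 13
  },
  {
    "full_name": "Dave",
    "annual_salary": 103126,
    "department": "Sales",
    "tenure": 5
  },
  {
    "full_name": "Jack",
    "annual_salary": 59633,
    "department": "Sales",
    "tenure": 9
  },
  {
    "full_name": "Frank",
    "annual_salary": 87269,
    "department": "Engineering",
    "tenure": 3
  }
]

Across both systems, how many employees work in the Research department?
1

Schema mapping: "division" (system_hr2) = "department" (system_hr1) = department

Research employees in system_hr2: 0
Research employees in system_hr1: 1

Total in Research: 0 + 1 = 1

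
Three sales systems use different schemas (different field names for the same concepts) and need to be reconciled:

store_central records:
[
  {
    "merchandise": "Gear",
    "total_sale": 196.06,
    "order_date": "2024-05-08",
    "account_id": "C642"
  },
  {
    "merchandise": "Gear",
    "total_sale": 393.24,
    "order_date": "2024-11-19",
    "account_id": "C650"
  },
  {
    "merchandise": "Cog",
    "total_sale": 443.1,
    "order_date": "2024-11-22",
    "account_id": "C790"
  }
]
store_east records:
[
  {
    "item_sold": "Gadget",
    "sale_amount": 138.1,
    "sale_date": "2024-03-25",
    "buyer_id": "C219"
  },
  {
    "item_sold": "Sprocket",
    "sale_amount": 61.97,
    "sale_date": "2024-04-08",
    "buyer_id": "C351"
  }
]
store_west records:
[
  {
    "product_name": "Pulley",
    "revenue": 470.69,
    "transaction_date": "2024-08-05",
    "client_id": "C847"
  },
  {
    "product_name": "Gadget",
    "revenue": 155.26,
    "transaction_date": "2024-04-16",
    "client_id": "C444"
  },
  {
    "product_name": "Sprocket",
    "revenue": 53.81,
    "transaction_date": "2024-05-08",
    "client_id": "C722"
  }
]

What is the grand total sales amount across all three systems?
1912.23

Schema reconciliation - all amount fields map to sale amount:

store_central (total_sale): 1032.4
store_east (sale_amount): 200.07
store_west (revenue): 679.76

Grand total: 1912.23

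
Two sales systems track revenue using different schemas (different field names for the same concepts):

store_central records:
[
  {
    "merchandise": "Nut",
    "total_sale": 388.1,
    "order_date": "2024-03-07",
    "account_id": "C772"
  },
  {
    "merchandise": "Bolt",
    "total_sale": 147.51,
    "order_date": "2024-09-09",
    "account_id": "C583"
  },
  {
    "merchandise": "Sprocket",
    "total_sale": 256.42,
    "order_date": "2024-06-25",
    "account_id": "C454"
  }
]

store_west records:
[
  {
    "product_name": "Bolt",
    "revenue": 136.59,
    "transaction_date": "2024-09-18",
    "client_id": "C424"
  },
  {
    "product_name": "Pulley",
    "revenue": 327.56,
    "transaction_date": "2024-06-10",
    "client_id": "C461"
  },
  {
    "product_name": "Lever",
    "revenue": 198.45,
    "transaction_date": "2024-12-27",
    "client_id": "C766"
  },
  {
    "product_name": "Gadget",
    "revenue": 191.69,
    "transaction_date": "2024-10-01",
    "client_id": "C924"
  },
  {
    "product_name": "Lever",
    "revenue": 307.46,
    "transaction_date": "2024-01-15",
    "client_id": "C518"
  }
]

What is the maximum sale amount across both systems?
388.1

Reconcile: "total_sale" (store_central) = "revenue" (store_west) = sale amount

Maximum in store_central: 388.1
Maximum in store_west: 327.56

Overall maximum: max(388.1, 327.56) = 388.1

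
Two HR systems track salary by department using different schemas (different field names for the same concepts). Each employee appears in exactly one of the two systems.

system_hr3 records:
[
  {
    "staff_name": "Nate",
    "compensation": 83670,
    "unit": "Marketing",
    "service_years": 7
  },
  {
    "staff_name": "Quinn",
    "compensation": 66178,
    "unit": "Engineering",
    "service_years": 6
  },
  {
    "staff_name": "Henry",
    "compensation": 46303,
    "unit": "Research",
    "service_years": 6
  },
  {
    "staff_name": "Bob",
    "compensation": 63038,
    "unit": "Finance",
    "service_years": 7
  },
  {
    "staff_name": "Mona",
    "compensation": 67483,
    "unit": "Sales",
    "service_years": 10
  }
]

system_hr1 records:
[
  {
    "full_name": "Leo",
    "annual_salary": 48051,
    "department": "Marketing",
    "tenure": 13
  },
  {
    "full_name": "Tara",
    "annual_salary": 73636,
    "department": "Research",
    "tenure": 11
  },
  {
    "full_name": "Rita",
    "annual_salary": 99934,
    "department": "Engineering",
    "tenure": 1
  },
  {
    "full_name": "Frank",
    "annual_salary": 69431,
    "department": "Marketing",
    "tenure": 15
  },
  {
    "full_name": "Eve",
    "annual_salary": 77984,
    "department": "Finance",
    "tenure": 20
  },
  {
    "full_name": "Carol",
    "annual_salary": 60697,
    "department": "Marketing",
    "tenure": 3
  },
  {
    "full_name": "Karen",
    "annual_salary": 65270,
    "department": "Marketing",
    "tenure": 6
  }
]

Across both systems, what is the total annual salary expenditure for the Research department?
119939

Schema mappings:
- "unit" (system_hr3) = "department" (system_hr1) = department
- "compensation" (system_hr3) = "annual_salary" (system_hr1) = salary

Research salaries from system_hr3: 46303
Research salaries from system_hr1: 73636

Total: 46303 + 73636 = 119939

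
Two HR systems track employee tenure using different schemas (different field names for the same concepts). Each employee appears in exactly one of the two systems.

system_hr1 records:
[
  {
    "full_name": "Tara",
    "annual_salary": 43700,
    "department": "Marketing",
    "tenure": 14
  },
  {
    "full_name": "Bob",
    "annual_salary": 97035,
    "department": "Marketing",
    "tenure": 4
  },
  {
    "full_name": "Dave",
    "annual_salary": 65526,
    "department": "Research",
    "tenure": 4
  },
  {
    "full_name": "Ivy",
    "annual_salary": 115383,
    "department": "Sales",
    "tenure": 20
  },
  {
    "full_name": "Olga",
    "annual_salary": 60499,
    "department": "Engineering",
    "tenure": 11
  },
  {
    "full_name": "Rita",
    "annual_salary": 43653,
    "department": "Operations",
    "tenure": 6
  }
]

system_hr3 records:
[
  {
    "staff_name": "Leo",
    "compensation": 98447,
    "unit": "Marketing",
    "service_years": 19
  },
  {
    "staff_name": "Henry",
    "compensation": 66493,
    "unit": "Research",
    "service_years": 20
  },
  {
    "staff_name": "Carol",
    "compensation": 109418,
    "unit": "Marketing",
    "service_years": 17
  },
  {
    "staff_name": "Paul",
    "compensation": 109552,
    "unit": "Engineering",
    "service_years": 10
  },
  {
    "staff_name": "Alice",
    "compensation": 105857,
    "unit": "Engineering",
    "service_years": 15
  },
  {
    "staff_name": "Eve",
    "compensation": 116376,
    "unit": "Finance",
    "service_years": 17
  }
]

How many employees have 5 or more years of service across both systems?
10

Reconcile schemas: "tenure" (system_hr1) = "service_years" (system_hr3) = years of service

From system_hr1: 4 employees with >= 5 years
From system_hr3: 6 employees with >= 5 years

Total: 4 + 6 = 10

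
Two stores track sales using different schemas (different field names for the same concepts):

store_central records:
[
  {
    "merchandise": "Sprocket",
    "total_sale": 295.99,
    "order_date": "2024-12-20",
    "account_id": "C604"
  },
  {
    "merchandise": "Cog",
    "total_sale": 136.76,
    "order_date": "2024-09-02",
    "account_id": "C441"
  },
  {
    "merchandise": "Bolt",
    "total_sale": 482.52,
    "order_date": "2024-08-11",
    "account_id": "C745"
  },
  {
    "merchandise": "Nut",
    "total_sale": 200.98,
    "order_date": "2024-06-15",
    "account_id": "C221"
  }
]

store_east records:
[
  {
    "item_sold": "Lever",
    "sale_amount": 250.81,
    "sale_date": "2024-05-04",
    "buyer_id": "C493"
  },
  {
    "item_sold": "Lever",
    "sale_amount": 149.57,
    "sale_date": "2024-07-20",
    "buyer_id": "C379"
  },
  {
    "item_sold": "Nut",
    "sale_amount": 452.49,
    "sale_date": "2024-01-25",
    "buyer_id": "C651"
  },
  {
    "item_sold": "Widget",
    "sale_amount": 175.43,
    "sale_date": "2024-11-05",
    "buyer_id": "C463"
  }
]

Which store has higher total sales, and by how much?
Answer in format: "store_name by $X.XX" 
store_central by $87.95

Schema mapping: "total_sale" (store_central) = "sale_amount" (store_east) = sale amount

Total for store_central: 1116.25
Total for store_east: 1028.30

Difference: |1116.25 - 1028.30| = 87.95
store_central has higher sales by $87.95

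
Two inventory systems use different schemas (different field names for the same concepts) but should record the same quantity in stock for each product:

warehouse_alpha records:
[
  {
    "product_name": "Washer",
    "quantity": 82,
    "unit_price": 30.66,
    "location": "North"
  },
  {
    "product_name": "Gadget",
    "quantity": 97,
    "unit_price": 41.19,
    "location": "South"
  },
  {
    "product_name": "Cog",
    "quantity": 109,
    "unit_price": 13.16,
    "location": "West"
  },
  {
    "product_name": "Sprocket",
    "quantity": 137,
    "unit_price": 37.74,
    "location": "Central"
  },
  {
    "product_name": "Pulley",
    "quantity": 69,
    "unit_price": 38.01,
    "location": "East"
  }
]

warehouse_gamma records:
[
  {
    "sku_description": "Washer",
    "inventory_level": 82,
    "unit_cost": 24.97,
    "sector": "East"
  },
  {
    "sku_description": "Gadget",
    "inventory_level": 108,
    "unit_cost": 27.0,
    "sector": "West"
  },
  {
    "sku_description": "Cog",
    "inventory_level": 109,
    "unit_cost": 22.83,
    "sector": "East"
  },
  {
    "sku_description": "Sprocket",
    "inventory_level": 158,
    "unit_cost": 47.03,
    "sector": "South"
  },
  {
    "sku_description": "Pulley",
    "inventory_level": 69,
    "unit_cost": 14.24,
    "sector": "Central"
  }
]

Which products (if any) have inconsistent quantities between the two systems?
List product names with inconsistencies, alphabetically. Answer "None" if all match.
Gadget, Sprocket

Schema mappings:
- "product_name" (warehouse_alpha) = "sku_description" (warehouse_gamma) = product name
- "quantity" (warehouse_alpha) = "inventory_level" (warehouse_gamma) = quantity

Comparison:
  Washer: 82 vs 82 - MATCH
  Gadget: 97 vs 108 - MISMATCH
  Cog: 109 vs 109 - MATCH
  Sprocket: 137 vs 158 - MISMATCH
  Pulley: 69 vs 69 - MATCH

Products with inconsistencies: Gadget, Sprocket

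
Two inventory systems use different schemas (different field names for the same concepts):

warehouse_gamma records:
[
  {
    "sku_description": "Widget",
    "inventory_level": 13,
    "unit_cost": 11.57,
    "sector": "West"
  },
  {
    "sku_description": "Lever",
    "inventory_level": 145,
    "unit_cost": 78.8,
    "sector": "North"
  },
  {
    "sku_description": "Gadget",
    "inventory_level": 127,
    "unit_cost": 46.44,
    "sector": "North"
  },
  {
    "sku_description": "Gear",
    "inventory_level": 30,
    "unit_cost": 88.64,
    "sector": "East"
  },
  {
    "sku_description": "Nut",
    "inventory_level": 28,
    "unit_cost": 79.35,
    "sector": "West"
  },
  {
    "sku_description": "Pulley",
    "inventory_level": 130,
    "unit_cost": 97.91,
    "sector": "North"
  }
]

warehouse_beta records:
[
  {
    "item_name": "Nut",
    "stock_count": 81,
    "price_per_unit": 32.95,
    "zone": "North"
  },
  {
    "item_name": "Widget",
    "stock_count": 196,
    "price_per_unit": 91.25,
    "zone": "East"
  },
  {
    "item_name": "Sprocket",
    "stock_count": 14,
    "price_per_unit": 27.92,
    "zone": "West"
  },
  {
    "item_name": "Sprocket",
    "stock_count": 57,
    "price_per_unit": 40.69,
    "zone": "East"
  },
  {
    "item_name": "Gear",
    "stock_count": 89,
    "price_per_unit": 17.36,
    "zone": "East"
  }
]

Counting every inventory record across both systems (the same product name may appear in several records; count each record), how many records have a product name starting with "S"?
2

Schema mapping: "sku_description" (warehouse_gamma) = "item_name" (warehouse_beta) = product name

Records with product name starting with "S" in warehouse_gamma: 0
Records with product name starting with "S" in warehouse_beta: 2

Total: 0 + 2 = 2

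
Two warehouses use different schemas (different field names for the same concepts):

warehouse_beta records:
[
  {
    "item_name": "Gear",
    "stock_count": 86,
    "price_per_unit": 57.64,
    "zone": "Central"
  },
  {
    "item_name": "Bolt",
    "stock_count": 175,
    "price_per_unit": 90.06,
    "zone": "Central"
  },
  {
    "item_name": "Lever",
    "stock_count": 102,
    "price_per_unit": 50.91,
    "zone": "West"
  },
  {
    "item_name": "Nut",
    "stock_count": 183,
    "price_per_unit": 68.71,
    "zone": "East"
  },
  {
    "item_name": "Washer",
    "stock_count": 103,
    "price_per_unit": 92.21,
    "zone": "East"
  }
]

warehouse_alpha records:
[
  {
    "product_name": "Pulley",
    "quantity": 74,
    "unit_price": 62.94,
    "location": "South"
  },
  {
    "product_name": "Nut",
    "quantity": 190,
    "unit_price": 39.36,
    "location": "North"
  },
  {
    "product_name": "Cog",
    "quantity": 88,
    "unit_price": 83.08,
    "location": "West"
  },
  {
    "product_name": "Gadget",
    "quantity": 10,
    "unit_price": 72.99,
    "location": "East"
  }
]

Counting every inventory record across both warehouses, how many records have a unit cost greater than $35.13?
9

Schema mapping: "price_per_unit" (warehouse_beta) = "unit_price" (warehouse_alpha) = unit cost

Records > $35.13 in warehouse_beta: 5
Records > $35.13 in warehouse_alpha: 4

Total count: 5 + 4 = 9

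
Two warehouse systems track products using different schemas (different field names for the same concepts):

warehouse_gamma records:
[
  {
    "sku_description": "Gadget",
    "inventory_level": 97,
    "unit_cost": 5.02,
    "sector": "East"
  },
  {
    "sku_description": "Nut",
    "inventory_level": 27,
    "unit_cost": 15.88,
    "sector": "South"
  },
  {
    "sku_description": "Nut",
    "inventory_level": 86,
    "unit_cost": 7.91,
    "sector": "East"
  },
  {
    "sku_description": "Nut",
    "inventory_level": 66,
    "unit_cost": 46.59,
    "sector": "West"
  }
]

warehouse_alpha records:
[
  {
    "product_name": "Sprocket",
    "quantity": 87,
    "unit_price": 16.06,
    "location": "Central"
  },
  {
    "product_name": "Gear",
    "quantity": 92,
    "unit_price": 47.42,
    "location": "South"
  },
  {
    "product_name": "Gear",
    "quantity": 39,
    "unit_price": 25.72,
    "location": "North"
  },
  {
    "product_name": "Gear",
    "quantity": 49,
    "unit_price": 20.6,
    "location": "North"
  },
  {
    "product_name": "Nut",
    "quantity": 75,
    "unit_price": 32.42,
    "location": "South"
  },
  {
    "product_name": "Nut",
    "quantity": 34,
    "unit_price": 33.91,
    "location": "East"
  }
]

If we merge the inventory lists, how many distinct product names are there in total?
4

Schema mapping: "sku_description" (warehouse_gamma) = "product_name" (warehouse_alpha) = product name

Products in warehouse_gamma: ['Gadget', 'Nut']
Products in warehouse_alpha: ['Gear', 'Nut', 'Sprocket']

Union (unique products): ['Gadget', 'Gear', 'Nut', 'Sprocket']
Count: 4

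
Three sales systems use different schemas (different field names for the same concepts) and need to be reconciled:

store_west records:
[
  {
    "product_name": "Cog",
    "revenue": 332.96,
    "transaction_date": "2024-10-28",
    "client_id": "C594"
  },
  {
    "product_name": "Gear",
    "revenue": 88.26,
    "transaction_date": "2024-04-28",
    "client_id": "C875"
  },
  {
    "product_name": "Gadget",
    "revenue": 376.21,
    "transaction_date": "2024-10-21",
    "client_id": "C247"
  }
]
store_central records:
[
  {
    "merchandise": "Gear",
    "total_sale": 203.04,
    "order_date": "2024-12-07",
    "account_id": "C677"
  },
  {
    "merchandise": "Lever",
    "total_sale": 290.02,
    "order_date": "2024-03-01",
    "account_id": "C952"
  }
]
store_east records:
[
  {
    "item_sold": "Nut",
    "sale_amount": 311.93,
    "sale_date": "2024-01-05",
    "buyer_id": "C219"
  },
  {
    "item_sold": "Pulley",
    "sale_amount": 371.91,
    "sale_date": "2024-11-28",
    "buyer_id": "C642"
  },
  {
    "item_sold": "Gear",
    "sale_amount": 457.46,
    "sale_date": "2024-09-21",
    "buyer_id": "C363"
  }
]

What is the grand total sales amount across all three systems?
2431.79

Schema reconciliation - all amount fields map to sale amount:

store_west (revenue): 797.43
store_central (total_sale): 493.06
store_east (sale_amount): 1141.3

Grand total: 2431.79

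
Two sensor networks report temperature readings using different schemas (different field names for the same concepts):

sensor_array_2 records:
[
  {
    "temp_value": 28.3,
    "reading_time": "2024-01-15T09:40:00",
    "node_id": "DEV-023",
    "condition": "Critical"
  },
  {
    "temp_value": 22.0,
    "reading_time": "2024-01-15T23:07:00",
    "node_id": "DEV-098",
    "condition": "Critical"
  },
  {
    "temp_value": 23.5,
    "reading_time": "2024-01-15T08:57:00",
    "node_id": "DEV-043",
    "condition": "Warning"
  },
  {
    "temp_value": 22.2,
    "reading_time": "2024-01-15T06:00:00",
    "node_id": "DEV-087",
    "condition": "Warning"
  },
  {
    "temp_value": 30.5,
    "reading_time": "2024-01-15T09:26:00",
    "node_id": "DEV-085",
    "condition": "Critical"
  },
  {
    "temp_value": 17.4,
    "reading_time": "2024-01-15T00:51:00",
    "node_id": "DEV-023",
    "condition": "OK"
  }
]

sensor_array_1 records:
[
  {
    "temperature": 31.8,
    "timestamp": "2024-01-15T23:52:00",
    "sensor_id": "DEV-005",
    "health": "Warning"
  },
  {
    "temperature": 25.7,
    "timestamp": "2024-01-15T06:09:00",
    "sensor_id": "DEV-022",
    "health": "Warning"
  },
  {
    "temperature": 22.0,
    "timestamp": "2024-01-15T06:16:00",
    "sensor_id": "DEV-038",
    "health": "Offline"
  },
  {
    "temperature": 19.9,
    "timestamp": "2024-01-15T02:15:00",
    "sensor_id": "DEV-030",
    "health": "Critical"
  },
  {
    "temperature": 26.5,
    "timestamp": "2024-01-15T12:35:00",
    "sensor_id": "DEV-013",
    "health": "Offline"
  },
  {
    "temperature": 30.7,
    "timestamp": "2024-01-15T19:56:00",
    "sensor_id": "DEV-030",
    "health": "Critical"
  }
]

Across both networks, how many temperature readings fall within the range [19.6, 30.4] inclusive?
8

Schema mapping: "temp_value" (sensor_array_2) = "temperature" (sensor_array_1) = temperature

Readings in [19.6, 30.4] from sensor_array_2: 4
Readings in [19.6, 30.4] from sensor_array_1: 4

Total count: 4 + 4 = 8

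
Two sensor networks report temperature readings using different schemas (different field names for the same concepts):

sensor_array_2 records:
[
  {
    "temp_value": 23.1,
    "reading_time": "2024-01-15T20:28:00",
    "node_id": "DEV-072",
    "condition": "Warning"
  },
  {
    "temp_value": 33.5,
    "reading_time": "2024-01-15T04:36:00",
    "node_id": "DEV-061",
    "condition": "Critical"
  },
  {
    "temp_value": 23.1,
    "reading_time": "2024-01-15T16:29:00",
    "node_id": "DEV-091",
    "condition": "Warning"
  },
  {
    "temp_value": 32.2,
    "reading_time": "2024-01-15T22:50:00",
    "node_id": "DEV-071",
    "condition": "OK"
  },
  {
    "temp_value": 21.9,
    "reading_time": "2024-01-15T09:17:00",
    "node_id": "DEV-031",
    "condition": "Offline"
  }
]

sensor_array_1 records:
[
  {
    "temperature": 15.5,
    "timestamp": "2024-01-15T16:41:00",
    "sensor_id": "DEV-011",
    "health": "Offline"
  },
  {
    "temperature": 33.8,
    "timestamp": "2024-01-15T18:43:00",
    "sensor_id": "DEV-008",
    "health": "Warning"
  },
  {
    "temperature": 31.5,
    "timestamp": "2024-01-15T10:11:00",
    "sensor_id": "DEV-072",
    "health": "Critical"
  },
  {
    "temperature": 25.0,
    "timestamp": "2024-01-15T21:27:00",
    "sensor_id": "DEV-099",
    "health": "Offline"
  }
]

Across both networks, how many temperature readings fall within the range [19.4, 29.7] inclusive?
4

Schema mapping: "temp_value" (sensor_array_2) = "temperature" (sensor_array_1) = temperature

Readings in [19.4, 29.7] from sensor_array_2: 3
Readings in [19.4, 29.7] from sensor_array_1: 1

Total count: 3 + 1 = 4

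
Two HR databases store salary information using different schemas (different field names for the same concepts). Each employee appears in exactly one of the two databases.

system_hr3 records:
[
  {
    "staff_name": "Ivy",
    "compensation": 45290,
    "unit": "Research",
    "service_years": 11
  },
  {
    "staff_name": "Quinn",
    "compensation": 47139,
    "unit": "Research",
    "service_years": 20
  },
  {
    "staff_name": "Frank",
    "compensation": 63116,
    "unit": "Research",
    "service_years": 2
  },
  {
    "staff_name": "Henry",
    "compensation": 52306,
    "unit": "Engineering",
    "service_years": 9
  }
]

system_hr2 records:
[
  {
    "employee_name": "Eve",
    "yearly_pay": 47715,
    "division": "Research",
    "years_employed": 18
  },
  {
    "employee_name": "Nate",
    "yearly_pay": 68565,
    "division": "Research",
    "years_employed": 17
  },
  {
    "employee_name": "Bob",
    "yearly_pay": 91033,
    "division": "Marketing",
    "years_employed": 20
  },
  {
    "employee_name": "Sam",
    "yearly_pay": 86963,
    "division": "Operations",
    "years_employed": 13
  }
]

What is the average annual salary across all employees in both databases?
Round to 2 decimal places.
62765.88

Schema mapping: "compensation" (system_hr3) = "yearly_pay" (system_hr2) = annual salary

All salaries: [45290, 47139, 63116, 52306, 47715, 68565, 91033, 86963]
Sum: 502127
Count: 8
Average: 502127 / 8 = 62765.88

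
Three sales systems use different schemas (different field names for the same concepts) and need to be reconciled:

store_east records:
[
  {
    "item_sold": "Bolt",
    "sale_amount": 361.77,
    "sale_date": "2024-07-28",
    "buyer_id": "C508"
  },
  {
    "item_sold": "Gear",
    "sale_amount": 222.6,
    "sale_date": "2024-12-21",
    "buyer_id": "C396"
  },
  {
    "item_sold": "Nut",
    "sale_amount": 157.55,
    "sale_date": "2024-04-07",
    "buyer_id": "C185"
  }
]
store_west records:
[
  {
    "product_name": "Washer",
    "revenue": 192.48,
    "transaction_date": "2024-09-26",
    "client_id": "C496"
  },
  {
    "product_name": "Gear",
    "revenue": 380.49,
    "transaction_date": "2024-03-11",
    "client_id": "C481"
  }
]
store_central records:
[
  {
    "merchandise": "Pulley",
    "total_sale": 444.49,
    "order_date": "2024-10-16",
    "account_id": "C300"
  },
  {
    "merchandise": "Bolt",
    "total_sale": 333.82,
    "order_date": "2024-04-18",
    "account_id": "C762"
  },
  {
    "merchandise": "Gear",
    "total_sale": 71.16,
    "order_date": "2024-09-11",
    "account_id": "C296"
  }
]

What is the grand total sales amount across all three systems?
2164.36

Schema reconciliation - all amount fields map to sale amount:

store_east (sale_amount): 741.92
store_west (revenue): 572.97
store_central (total_sale): 849.47

Grand total: 2164.36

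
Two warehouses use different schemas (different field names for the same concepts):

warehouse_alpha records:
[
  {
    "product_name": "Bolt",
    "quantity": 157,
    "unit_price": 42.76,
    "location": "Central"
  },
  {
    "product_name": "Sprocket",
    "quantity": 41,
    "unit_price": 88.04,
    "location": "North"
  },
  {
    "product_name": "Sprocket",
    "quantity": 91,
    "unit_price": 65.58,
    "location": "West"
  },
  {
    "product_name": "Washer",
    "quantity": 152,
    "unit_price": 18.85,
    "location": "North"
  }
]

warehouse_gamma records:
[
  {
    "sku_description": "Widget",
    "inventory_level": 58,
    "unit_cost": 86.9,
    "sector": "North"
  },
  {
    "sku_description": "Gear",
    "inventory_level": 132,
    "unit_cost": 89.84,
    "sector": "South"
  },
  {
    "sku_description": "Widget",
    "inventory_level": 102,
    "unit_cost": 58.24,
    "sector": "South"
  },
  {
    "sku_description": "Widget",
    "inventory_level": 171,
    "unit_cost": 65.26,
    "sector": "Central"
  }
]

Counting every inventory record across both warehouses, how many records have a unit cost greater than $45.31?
6

Schema mapping: "unit_price" (warehouse_alpha) = "unit_cost" (warehouse_gamma) = unit cost

Records > $45.31 in warehouse_alpha: 2
Records > $45.31 in warehouse_gamma: 4

Total count: 2 + 4 = 6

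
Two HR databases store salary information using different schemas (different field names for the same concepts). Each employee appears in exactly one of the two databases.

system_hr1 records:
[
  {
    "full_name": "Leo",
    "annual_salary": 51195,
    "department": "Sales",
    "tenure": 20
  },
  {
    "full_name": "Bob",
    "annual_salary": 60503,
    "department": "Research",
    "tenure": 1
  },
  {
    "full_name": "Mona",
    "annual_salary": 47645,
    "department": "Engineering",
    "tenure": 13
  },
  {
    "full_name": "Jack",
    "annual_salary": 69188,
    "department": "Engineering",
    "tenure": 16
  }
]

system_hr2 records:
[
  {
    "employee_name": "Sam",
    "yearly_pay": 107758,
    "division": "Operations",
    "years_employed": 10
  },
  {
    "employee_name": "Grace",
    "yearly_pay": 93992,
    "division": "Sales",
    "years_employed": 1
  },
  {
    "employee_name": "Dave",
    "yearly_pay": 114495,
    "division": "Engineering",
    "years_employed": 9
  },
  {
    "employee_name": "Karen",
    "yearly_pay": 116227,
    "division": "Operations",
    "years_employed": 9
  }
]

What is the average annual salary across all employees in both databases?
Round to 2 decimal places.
82625.38

Schema mapping: "annual_salary" (system_hr1) = "yearly_pay" (system_hr2) = annual salary

All salaries: [51195, 60503, 47645, 69188, 107758, 93992, 114495, 116227]
Sum: 661003
Count: 8
Average: 661003 / 8 = 82625.38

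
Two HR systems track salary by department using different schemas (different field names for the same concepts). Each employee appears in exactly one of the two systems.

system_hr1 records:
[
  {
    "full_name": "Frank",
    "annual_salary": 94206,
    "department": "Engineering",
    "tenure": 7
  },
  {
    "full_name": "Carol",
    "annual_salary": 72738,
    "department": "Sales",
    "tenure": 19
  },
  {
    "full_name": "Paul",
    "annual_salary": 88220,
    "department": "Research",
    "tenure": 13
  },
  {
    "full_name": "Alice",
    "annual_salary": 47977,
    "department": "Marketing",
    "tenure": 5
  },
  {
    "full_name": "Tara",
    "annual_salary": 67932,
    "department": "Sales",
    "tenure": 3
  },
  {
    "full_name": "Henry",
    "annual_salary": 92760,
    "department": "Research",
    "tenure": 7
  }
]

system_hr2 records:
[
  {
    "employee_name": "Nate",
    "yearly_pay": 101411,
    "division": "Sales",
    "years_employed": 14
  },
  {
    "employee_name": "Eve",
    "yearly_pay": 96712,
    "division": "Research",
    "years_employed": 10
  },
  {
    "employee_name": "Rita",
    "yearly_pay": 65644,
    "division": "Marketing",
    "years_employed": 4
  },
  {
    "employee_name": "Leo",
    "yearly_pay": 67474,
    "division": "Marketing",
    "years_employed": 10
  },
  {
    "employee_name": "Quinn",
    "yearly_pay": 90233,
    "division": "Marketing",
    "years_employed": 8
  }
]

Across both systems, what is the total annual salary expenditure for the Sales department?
242081

Schema mappings:
- "department" (system_hr1) = "division" (system_hr2) = department
- "annual_salary" (system_hr1) = "yearly_pay" (system_hr2) = salary

Sales salaries from system_hr1: 140670
Sales salaries from system_hr2: 101411

Total: 140670 + 101411 = 242081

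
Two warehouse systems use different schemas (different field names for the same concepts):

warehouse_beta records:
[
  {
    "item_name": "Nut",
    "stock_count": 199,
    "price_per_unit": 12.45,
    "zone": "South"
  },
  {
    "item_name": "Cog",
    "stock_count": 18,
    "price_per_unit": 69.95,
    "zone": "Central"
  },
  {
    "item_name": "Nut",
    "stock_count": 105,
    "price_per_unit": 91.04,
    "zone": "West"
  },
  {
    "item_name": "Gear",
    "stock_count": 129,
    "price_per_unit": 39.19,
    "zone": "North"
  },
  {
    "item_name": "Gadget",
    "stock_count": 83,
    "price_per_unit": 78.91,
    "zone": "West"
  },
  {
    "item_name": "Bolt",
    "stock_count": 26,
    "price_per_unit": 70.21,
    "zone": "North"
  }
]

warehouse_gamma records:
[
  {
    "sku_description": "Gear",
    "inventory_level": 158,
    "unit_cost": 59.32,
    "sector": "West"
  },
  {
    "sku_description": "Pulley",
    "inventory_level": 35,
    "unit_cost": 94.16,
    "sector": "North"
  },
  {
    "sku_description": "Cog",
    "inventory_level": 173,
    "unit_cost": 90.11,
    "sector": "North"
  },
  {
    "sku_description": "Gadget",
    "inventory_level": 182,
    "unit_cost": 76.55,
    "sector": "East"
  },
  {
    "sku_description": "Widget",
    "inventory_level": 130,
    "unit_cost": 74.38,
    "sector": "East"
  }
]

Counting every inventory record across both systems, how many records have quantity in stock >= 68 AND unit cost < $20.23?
1

Schema mappings:
- "stock_count" (warehouse_beta) = "inventory_level" (warehouse_gamma) = quantity
- "price_per_unit" (warehouse_beta) = "unit_cost" (warehouse_gamma) = unit cost

Records meeting both conditions in warehouse_beta: 1
Records meeting both conditions in warehouse_gamma: 0

Total: 1 + 0 = 1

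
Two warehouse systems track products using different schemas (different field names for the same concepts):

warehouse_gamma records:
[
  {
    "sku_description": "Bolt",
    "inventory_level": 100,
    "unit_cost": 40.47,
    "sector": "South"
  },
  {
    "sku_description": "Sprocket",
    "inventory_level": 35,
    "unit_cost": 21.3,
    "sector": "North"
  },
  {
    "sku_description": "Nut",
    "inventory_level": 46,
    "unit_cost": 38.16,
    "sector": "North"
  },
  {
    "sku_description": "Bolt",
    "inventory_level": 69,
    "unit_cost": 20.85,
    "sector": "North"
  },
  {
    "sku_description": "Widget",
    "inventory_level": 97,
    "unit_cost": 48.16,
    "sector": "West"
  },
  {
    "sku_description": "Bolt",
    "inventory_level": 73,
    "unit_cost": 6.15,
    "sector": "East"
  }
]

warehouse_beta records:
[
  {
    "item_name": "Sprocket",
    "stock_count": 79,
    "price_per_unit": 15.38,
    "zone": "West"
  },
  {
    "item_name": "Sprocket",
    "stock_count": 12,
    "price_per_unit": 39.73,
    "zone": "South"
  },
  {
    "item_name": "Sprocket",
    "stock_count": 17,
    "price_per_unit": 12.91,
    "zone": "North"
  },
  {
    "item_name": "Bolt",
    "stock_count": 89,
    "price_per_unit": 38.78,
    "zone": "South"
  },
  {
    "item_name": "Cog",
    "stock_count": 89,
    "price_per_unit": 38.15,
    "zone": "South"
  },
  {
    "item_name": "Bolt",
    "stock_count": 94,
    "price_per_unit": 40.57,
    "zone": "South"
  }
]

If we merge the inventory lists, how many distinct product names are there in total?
5

Schema mapping: "sku_description" (warehouse_gamma) = "item_name" (warehouse_beta) = product name

Products in warehouse_gamma: ['Bolt', 'Nut', 'Sprocket', 'Widget']
Products in warehouse_beta: ['Bolt', 'Cog', 'Sprocket']

Union (unique products): ['Bolt', 'Cog', 'Nut', 'Sprocket', 'Widget']
Count: 5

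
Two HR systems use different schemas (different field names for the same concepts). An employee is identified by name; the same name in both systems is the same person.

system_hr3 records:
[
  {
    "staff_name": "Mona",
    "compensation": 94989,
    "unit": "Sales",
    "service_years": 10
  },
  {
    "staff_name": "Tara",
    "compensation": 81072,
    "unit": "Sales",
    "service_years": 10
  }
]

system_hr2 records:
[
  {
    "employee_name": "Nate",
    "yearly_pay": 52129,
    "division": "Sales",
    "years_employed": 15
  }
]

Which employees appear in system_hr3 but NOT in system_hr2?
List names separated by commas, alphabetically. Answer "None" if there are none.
Mona, Tara

Schema mapping: "staff_name" (system_hr3) = "employee_name" (system_hr2) = employee name

Names in system_hr3: ['Mona', 'Tara']
Names in system_hr2: ['Nate']

In system_hr3 but not system_hr2: ['Mona', 'Tara']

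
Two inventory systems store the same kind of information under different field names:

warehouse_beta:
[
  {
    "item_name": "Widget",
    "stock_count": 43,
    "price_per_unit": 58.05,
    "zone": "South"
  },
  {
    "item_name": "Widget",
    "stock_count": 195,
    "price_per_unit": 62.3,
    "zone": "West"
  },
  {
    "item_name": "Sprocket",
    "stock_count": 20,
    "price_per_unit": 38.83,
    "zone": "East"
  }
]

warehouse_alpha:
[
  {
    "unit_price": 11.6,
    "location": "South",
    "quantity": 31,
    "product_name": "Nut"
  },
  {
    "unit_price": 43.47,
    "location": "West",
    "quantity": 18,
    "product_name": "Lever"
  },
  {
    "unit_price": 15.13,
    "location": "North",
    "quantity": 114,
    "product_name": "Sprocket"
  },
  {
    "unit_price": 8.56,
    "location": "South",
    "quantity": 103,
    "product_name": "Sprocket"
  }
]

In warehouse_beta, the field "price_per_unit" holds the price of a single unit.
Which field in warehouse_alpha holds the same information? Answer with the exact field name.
unit_price

In warehouse_beta, "price_per_unit" holds the price of a single unit.
The fields in warehouse_alpha are: "unit_price", "location", "quantity", "product_name".
"unit_price" is the match: the name refers to the same concept and its values are decimal currency amounts (e.g. 11.6, 43.47).
The other fields ("location", "quantity", "product_name") hold different kinds of data.

So "price_per_unit" in warehouse_beta corresponds to "unit_price" in warehouse_alpha.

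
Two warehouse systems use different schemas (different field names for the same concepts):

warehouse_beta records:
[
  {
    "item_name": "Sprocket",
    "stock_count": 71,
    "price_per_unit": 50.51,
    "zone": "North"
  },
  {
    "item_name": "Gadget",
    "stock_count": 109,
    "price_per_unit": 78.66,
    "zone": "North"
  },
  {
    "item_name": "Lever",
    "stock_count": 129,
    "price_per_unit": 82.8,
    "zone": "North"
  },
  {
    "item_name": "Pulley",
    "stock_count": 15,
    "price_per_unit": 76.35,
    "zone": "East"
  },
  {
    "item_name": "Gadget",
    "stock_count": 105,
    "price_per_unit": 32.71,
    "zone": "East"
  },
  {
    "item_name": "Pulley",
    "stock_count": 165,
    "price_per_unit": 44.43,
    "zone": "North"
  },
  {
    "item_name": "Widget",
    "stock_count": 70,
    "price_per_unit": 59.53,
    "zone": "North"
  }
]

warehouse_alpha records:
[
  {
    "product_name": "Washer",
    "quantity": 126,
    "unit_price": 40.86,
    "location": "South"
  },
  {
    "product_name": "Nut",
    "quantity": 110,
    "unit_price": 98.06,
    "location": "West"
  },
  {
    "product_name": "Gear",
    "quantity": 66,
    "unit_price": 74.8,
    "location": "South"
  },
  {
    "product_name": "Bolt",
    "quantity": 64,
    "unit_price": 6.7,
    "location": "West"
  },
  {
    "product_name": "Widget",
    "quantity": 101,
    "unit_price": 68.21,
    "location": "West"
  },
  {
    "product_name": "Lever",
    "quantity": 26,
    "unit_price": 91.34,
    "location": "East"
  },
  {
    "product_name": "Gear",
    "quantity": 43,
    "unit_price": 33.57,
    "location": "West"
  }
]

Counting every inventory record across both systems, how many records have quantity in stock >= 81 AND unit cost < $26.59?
0

Schema mappings:
- "stock_count" (warehouse_beta) = "quantity" (warehouse_alpha) = quantity
- "price_per_unit" (warehouse_beta) = "unit_price" (warehouse_alpha) = unit cost

Records meeting both conditions in warehouse_beta: 0
Records meeting both conditions in warehouse_alpha: 0

Total: 0 + 0 = 0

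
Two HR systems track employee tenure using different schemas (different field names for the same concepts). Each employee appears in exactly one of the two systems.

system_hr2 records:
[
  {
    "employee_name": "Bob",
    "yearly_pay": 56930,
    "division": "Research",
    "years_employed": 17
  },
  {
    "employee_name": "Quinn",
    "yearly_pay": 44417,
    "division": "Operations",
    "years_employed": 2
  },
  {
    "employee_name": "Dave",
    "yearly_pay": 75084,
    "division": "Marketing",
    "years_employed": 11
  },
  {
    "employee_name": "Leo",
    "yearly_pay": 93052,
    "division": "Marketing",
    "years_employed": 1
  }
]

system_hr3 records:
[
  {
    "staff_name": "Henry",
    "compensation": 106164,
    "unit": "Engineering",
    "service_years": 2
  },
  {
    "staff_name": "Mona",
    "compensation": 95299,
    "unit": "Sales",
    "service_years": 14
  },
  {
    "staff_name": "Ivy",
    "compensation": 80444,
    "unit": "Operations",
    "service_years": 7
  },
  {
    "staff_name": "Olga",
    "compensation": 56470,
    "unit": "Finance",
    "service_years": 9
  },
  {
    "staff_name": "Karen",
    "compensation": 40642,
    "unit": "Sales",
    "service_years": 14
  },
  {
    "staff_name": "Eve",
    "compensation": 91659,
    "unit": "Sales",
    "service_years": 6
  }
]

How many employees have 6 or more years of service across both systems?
7

Reconcile schemas: "years_employed" (system_hr2) = "service_years" (system_hr3) = years of service

From system_hr2: 2 employees with >= 6 years
From system_hr3: 5 employees with >= 6 years

Total: 2 + 5 = 7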